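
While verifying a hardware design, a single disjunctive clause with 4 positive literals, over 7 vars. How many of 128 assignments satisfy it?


Step 1: Total=2^7=128
Step 2: Unsat when all 4 false: 2^3=8
Step 3: Sat=128-8=120

120


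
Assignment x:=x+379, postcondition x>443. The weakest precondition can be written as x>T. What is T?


Formula: wp(x:=E, P) = P[E/x] (substitute E for x in postcondition)
Step 1: Postcondition: x>443
Step 2: Substitute x+379 for x: x+379>443
Step 3: Solve for x: x > 443-379 = 64

64


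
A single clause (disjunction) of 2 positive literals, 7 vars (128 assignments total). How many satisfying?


Step 1: Total=2^7=128
Step 2: Unsat when all 2 false: 2^5=32
Step 3: Sat=128-32=96

96


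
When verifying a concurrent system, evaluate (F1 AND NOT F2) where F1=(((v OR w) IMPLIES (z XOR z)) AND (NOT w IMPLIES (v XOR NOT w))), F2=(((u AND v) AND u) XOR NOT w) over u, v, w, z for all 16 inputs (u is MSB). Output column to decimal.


F1 = (((v OR w) IMPLIES (z XOR z)) AND (NOT w IMPLIES (v XOR NOT w)))
F2 = (((u AND v) AND u) XOR NOT w)
Counterexample to F1=>F2 is where F1=1 and F2=0.
Evaluate each row (bits = u,v,w,z, MSB first):
  row 0 [0000]: F1=1 F2=1 -> F1&~F2 -> 0
  row 1 [0001]: F1=1 F2=1 -> F1&~F2 -> 0
  row 2 [0010]: F1=0 F2=0 -> F1&~F2 -> 0
  row 3 [0011]: F1=0 F2=0 -> F1&~F2 -> 0
  row 4 [0100]: F1=0 F2=1 -> F1&~F2 -> 0
  row 5 [0101]: F1=0 F2=1 -> F1&~F2 -> 0
  row 6 [0110]: F1=0 F2=0 -> F1&~F2 -> 0
  row 7 [0111]: F1=0 F2=0 -> F1&~F2 -> 0
  row 8 [1000]: F1=1 F2=1 -> F1&~F2 -> 0
  row 9 [1001]: F1=1 F2=1 -> F1&~F2 -> 0
  row 10 [1010]: F1=0 F2=0 -> F1&~F2 -> 0
  row 11 [1011]: F1=0 F2=0 -> F1&~F2 -> 0
  row 12 [1100]: F1=0 F2=0 -> F1&~F2 -> 0
  row 13 [1101]: F1=0 F2=0 -> F1&~F2 -> 0
  row 14 [1110]: F1=0 F2=1 -> F1&~F2 -> 0
  row 15 [1111]: F1=0 F2=1 -> F1&~F2 -> 0
Full result column, 4 rows per line (u,v fixed per line; w,z runs 00..11 left to right):
  rows 0-3 [u,v=00]: 0000  = hex 0
  rows 4-7 [u,v=01]: 0000  = hex 0
  rows 8-11 [u,v=10]: 0000  = hex 0
  rows 12-15 [u,v=11]: 0000  = hex 0
Counterexample vector (row 0 .. row 15) = 0000000000000000
Output column grouped in 4s = 0000 0000 0000 0000 = 0x0000
Convert to decimal digit by digit (value = value*16 + digit):
  0 -> 0
  0*16 + 0 = 0
  0*16 + 0 = 0
  0*16 + 0 = 0
Decimal = 0

0


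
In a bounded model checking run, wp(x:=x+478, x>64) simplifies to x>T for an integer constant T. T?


Formula: wp(x:=E, P) = P[E/x] (substitute E for x in postcondition)
Step 1: Postcondition: x>64
Step 2: Substitute x+478 for x: x+478>64
Step 3: Solve for x: x > 64-478 = -414

-414


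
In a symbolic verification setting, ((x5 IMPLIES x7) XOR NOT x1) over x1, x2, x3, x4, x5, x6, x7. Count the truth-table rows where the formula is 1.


Formula: ((x5 IMPLIES x7) XOR NOT x1) over 7 vars (128 rows)
Evaluate each row (x1, x2, x3, x4, x5, x6, x7 as bits, MSB first):
  row 0 [0000000]: ((0 IMPLIES 0) XOR NOT 0) -> 0
  row 1 [0000001]: ((0 IMPLIES 1) XOR NOT 0) -> 0
  row 2 [0000010]: ((0 IMPLIES 0) XOR NOT 0) -> 0
  row 3 [0000011]: ((0 IMPLIES 1) XOR NOT 0) -> 0
  row 4 [0000100]: ((1 IMPLIES 0) XOR NOT 0) -> 1
  (every remaining row is evaluated the same way; all 128 results are listed next)
Full result column, 8 rows per line (x1,x2,x3,x4 fixed per line; x5,x6,x7 runs 000..111 left to right):
  rows 0-7 [x1,x2,x3,x4=0000]: 00001010  (ones: 2)
  rows 8-15 [x1,x2,x3,x4=0001]: 00001010  (ones: 2)
  rows 16-23 [x1,x2,x3,x4=0010]: 00001010  (ones: 2)
  rows 24-31 [x1,x2,x3,x4=0011]: 00001010  (ones: 2)
  rows 32-39 [x1,x2,x3,x4=0100]: 00001010  (ones: 2)
  rows 40-47 [x1,x2,x3,x4=0101]: 00001010  (ones: 2)
  rows 48-55 [x1,x2,x3,x4=0110]: 00001010  (ones: 2)
  rows 56-63 [x1,x2,x3,x4=0111]: 00001010  (ones: 2)
  rows 64-71 [x1,x2,x3,x4=1000]: 11110101  (ones: 6)
  rows 72-79 [x1,x2,x3,x4=1001]: 11110101  (ones: 6)
  rows 80-87 [x1,x2,x3,x4=1010]: 11110101  (ones: 6)
  rows 88-95 [x1,x2,x3,x4=1011]: 11110101  (ones: 6)
  rows 96-103 [x1,x2,x3,x4=1100]: 11110101  (ones: 6)
  rows 104-111 [x1,x2,x3,x4=1101]: 11110101  (ones: 6)
  rows 112-119 [x1,x2,x3,x4=1110]: 11110101  (ones: 6)
  rows 120-127 [x1,x2,x3,x4=1111]: 11110101  (ones: 6)
Count of 1-rows = 2+2+2+2+2+2+2+2+6+6+6+6+6+6+6+6 = 64

64


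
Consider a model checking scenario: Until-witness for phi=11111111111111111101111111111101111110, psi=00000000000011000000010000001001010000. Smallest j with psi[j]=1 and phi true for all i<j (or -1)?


(phi U psi) at 0: need smallest j with psi[j]=1 and phi[i]=1 for all i in [0,j).
Scan from step 0:
  step 0: phi=1, psi=0 -> continue
  step 1: phi=1, psi=0 -> continue
  step 2: phi=1, psi=0 -> continue
  step 3: phi=1, psi=0 -> continue
  step 12: psi=1 and phi held for [0,12) -> witness found
Witness step = 12

12


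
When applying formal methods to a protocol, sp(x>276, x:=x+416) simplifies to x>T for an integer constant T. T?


Formula: sp(P, x:=E) = exists old_x. (x = E[old_x/x]) AND P[old_x/x] (old_x is the value of x before the assignment; eliminate old_x by solving x = E[old_x/x] for old_x)
Step 1: Precondition P: x>276, i.e. old_x > 276
Step 2: Assignment gives x = old_x + 416, so old_x = x - 416
Step 3: Substitute into P: x - 416 > 276
Step 4: Simplify: x > 276+416 = 692

692


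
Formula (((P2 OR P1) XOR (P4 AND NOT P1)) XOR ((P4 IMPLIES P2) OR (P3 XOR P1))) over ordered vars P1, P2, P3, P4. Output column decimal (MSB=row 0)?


Formula: (((P2 OR P1) XOR (P4 AND NOT P1)) XOR ((P4 IMPLIES P2) OR (P3 XOR P1))) over P1, P2, P3, P4 (16 rows)
Evaluate each row (bits = P1,P2,P3,P4, MSB first):
  row 0 [0000]: (((0 OR 0) XOR (0 AND NOT 0)) XOR ((0 IMPLIES 0) OR (0 XOR 0))) -> 1
  row 1 [0001]: (((0 OR 0) XOR (1 AND NOT 0)) XOR ((1 IMPLIES 0) OR (0 XOR 0))) -> 1
  row 2 [0010]: (((0 OR 0) XOR (0 AND NOT 0)) XOR ((0 IMPLIES 0) OR (1 XOR 0))) -> 1
  row 3 [0011]: (((0 OR 0) XOR (1 AND NOT 0)) XOR ((1 IMPLIES 0) OR (1 XOR 0))) -> 0
  row 4 [0100]: (((1 OR 0) XOR (0 AND NOT 0)) XOR ((0 IMPLIES 1) OR (0 XOR 0))) -> 0
  row 5 [0101]: (((1 OR 0) XOR (1 AND NOT 0)) XOR ((1 IMPLIES 1) OR (0 XOR 0))) -> 1
  row 6 [0110]: (((1 OR 0) XOR (0 AND NOT 0)) XOR ((0 IMPLIES 1) OR (1 XOR 0))) -> 0
  row 7 [0111]: (((1 OR 0) XOR (1 AND NOT 0)) XOR ((1 IMPLIES 1) OR (1 XOR 0))) -> 1
  row 8 [1000]: (((0 OR 1) XOR (0 AND NOT 1)) XOR ((0 IMPLIES 0) OR (0 XOR 1))) -> 0
  row 9 [1001]: (((0 OR 1) XOR (1 AND NOT 1)) XOR ((1 IMPLIES 0) OR (0 XOR 1))) -> 0
  row 10 [1010]: (((0 OR 1) XOR (0 AND NOT 1)) XOR ((0 IMPLIES 0) OR (1 XOR 1))) -> 0
  row 11 [1011]: (((0 OR 1) XOR (1 AND NOT 1)) XOR ((1 IMPLIES 0) OR (1 XOR 1))) -> 1
  row 12 [1100]: (((1 OR 1) XOR (0 AND NOT 1)) XOR ((0 IMPLIES 1) OR (0 XOR 1))) -> 0
  row 13 [1101]: (((1 OR 1) XOR (1 AND NOT 1)) XOR ((1 IMPLIES 1) OR (0 XOR 1))) -> 0
  row 14 [1110]: (((1 OR 1) XOR (0 AND NOT 1)) XOR ((0 IMPLIES 1) OR (1 XOR 1))) -> 0
  row 15 [1111]: (((1 OR 1) XOR (1 AND NOT 1)) XOR ((1 IMPLIES 1) OR (1 XOR 1))) -> 0
Full result column, 4 rows per line (P1,P2 fixed per line; P3,P4 runs 00..11 left to right):
  rows 0-3 [P1,P2=00]: 1110  = hex E
  rows 4-7 [P1,P2=01]: 0101  = hex 5
  rows 8-11 [P1,P2=10]: 0001  = hex 1
  rows 12-15 [P1,P2=11]: 0000  = hex 0
Output column (row 0 .. row 15) = 1110010100010000
Output column grouped in 4s = 1110 0101 0001 0000 = 0xE510
Convert to decimal digit by digit (value = value*16 + digit):
  E -> 14
  14*16 + 5 = 229
  229*16 + 1 = 3665
  3665*16 + 0 = 58640
Decimal = 58640

58640


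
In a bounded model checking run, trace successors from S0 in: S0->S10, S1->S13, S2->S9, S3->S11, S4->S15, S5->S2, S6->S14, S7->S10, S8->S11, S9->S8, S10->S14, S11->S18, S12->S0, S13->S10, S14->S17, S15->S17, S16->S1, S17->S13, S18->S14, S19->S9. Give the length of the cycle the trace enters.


Trace from S0 until a state repeats:
  S0 -> S10 -> S14 -> S17 -> S13 -> S10
S10 first seen at step 1, revisited at step 5.
Cycle length = 5 - 1 = 4

4


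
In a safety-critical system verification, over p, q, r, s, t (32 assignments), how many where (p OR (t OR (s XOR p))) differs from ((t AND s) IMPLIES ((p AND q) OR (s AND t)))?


F1 = (p OR (t OR (s XOR p)))
F2 = ((t AND s) IMPLIES ((p AND q) OR (s AND t)))
Evaluate both on each of 32 rows (bits = p,q,r,s,t):
  row 0 [00000]: F1=0 F2=1 (differ) -> 1
  row 1 [00001]: F1=1 F2=1 -> 0
  row 2 [00010]: F1=1 F2=1 -> 0
  row 3 [00011]: F1=1 F2=1 -> 0
  row 4 [00100]: F1=0 F2=1 (differ) -> 1
  row 5 [00101]: F1=1 F2=1 -> 0
  row 6 [00110]: F1=1 F2=1 -> 0
  row 7 [00111]: F1=1 F2=1 -> 0
  row 8 [01000]: F1=0 F2=1 (differ) -> 1
  row 9 [01001]: F1=1 F2=1 -> 0
  row 10 [01010]: F1=1 F2=1 -> 0
  row 11 [01011]: F1=1 F2=1 -> 0
  row 12 [01100]: F1=0 F2=1 (differ) -> 1
  row 13 [01101]: F1=1 F2=1 -> 0
  row 14 [01110]: F1=1 F2=1 -> 0
  row 15 [01111]: F1=1 F2=1 -> 0
  row 16 [10000]: F1=1 F2=1 -> 0
  row 17 [10001]: F1=1 F2=1 -> 0
  row 18 [10010]: F1=1 F2=1 -> 0
  row 19 [10011]: F1=1 F2=1 -> 0
  row 20 [10100]: F1=1 F2=1 -> 0
  row 21 [10101]: F1=1 F2=1 -> 0
  row 22 [10110]: F1=1 F2=1 -> 0
  row 23 [10111]: F1=1 F2=1 -> 0
  row 24 [11000]: F1=1 F2=1 -> 0
  row 25 [11001]: F1=1 F2=1 -> 0
  row 26 [11010]: F1=1 F2=1 -> 0
  row 27 [11011]: F1=1 F2=1 -> 0
  row 28 [11100]: F1=1 F2=1 -> 0
  row 29 [11101]: F1=1 F2=1 -> 0
  row 30 [11110]: F1=1 F2=1 -> 0
  row 31 [11111]: F1=1 F2=1 -> 0
Full result column, 8 rows per line (p,q fixed per line; r,s,t runs 000..111 left to right):
  rows 0-7 [p,q=00]: 10001000  (ones: 2)
  rows 8-15 [p,q=01]: 10001000  (ones: 2)
  rows 16-23 [p,q=10]: 00000000  (ones: 0)
  rows 24-31 [p,q=11]: 00000000  (ones: 0)
Disagreements = 2+2+0+0 = 4

4


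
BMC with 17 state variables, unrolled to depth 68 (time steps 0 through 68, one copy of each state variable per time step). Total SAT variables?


BMC unrolls to depth k, creating one copy of each state var for steps 0..k.
Step count = 68 + 1 = 69 (steps 0 through 68)
Vars per step = 17
Total = 17 * 69 = 1173

1173


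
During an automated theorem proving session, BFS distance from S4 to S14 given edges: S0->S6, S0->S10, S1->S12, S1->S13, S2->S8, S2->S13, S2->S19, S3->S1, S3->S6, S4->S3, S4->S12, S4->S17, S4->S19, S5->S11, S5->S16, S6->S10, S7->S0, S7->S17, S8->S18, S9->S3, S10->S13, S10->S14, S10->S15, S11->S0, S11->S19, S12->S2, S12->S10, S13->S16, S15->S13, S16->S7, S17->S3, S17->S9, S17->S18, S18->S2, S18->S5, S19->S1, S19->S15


BFS layer-by-layer from S4:
  dist 0: {S4}
  dist 1: {S3, S12, S17, S19}
  dist 2: {S1, S2, S6, S9, S10, S15, S18}
  dist 3: {S5, S8, S13, S14}
  -> S14 reached at distance 3
Shortest path length = 3

3


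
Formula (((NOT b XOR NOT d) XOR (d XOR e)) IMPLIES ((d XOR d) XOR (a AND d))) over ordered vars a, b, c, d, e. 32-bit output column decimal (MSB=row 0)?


Formula: (((NOT b XOR NOT d) XOR (d XOR e)) IMPLIES ((d XOR d) XOR (a AND d))) over a, b, c, d, e (32 rows)
Evaluate each row (bits = a,b,c,d,e, MSB first):
  row 0 [00000]: (((NOT 0 XOR NOT 0) XOR (0 XOR 0)) IMPLIES ((0 XOR 0) XOR (0 AND 0))) -> 1
  row 1 [00001]: (((NOT 0 XOR NOT 0) XOR (0 XOR 1)) IMPLIES ((0 XOR 0) XOR (0 AND 0))) -> 0
  row 2 [00010]: (((NOT 0 XOR NOT 1) XOR (1 XOR 0)) IMPLIES ((1 XOR 1) XOR (0 AND 1))) -> 1
  row 3 [00011]: (((NOT 0 XOR NOT 1) XOR (1 XOR 1)) IMPLIES ((1 XOR 1) XOR (0 AND 1))) -> 0
  row 4 [00100]: (((NOT 0 XOR NOT 0) XOR (0 XOR 0)) IMPLIES ((0 XOR 0) XOR (0 AND 0))) -> 1
  row 5 [00101]: (((NOT 0 XOR NOT 0) XOR (0 XOR 1)) IMPLIES ((0 XOR 0) XOR (0 AND 0))) -> 0
  row 6 [00110]: (((NOT 0 XOR NOT 1) XOR (1 XOR 0)) IMPLIES ((1 XOR 1) XOR (0 AND 1))) -> 1
  row 7 [00111]: (((NOT 0 XOR NOT 1) XOR (1 XOR 1)) IMPLIES ((1 XOR 1) XOR (0 AND 1))) -> 0
  row 8 [01000]: (((NOT 1 XOR NOT 0) XOR (0 XOR 0)) IMPLIES ((0 XOR 0) XOR (0 AND 0))) -> 0
  row 9 [01001]: (((NOT 1 XOR NOT 0) XOR (0 XOR 1)) IMPLIES ((0 XOR 0) XOR (0 AND 0))) -> 1
  row 10 [01010]: (((NOT 1 XOR NOT 1) XOR (1 XOR 0)) IMPLIES ((1 XOR 1) XOR (0 AND 1))) -> 0
  row 11 [01011]: (((NOT 1 XOR NOT 1) XOR (1 XOR 1)) IMPLIES ((1 XOR 1) XOR (0 AND 1))) -> 1
  row 12 [01100]: (((NOT 1 XOR NOT 0) XOR (0 XOR 0)) IMPLIES ((0 XOR 0) XOR (0 AND 0))) -> 0
  row 13 [01101]: (((NOT 1 XOR NOT 0) XOR (0 XOR 1)) IMPLIES ((0 XOR 0) XOR (0 AND 0))) -> 1
  row 14 [01110]: (((NOT 1 XOR NOT 1) XOR (1 XOR 0)) IMPLIES ((1 XOR 1) XOR (0 AND 1))) -> 0
  row 15 [01111]: (((NOT 1 XOR NOT 1) XOR (1 XOR 1)) IMPLIES ((1 XOR 1) XOR (0 AND 1))) -> 1
  row 16 [10000]: (((NOT 0 XOR NOT 0) XOR (0 XOR 0)) IMPLIES ((0 XOR 0) XOR (1 AND 0))) -> 1
  row 17 [10001]: (((NOT 0 XOR NOT 0) XOR (0 XOR 1)) IMPLIES ((0 XOR 0) XOR (1 AND 0))) -> 0
  row 18 [10010]: (((NOT 0 XOR NOT 1) XOR (1 XOR 0)) IMPLIES ((1 XOR 1) XOR (1 AND 1))) -> 1
  row 19 [10011]: (((NOT 0 XOR NOT 1) XOR (1 XOR 1)) IMPLIES ((1 XOR 1) XOR (1 AND 1))) -> 1
  row 20 [10100]: (((NOT 0 XOR NOT 0) XOR (0 XOR 0)) IMPLIES ((0 XOR 0) XOR (1 AND 0))) -> 1
  row 21 [10101]: (((NOT 0 XOR NOT 0) XOR (0 XOR 1)) IMPLIES ((0 XOR 0) XOR (1 AND 0))) -> 0
  row 22 [10110]: (((NOT 0 XOR NOT 1) XOR (1 XOR 0)) IMPLIES ((1 XOR 1) XOR (1 AND 1))) -> 1
  row 23 [10111]: (((NOT 0 XOR NOT 1) XOR (1 XOR 1)) IMPLIES ((1 XOR 1) XOR (1 AND 1))) -> 1
  row 24 [11000]: (((NOT 1 XOR NOT 0) XOR (0 XOR 0)) IMPLIES ((0 XOR 0) XOR (1 AND 0))) -> 0
  row 25 [11001]: (((NOT 1 XOR NOT 0) XOR (0 XOR 1)) IMPLIES ((0 XOR 0) XOR (1 AND 0))) -> 1
  row 26 [11010]: (((NOT 1 XOR NOT 1) XOR (1 XOR 0)) IMPLIES ((1 XOR 1) XOR (1 AND 1))) -> 1
  row 27 [11011]: (((NOT 1 XOR NOT 1) XOR (1 XOR 1)) IMPLIES ((1 XOR 1) XOR (1 AND 1))) -> 1
  row 28 [11100]: (((NOT 1 XOR NOT 0) XOR (0 XOR 0)) IMPLIES ((0 XOR 0) XOR (1 AND 0))) -> 0
  row 29 [11101]: (((NOT 1 XOR NOT 0) XOR (0 XOR 1)) IMPLIES ((0 XOR 0) XOR (1 AND 0))) -> 1
  row 30 [11110]: (((NOT 1 XOR NOT 1) XOR (1 XOR 0)) IMPLIES ((1 XOR 1) XOR (1 AND 1))) -> 1
  row 31 [11111]: (((NOT 1 XOR NOT 1) XOR (1 XOR 1)) IMPLIES ((1 XOR 1) XOR (1 AND 1))) -> 1
Full result column, 4 rows per line (a,b,c fixed per line; d,e runs 00..11 left to right):
  rows 0-3 [a,b,c=000]: 1010  = hex A
  rows 4-7 [a,b,c=001]: 1010  = hex A
  rows 8-11 [a,b,c=010]: 0101  = hex 5
  rows 12-15 [a,b,c=011]: 0101  = hex 5
  rows 16-19 [a,b,c=100]: 1011  = hex B
  rows 20-23 [a,b,c=101]: 1011  = hex B
  rows 24-27 [a,b,c=110]: 0111  = hex 7
  rows 28-31 [a,b,c=111]: 0111  = hex 7
Output column (row 0 .. row 31) = 10101010010101011011101101110111
Output column grouped in 4s = 1010 1010 0101 0101 1011 1011 0111 0111 = 0xAA55BB77
Convert to decimal digit by digit (value = value*16 + digit):
  A -> 10
  10*16 + 10 (A) = 170
  170*16 + 5 = 2725
  2725*16 + 5 = 43605
  43605*16 + 11 (B) = 697691
  697691*16 + 11 (B) = 11163067
  11163067*16 + 7 = 178609079
  178609079*16 + 7 = 2857745271
Decimal = 2857745271

2857745271


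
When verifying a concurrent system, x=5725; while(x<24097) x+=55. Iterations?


Step 1: x goes from 5725 toward 24097 by 55; the body runs while x<24097, so iterations = ceil((bound-start)/step)
Step 2: Distance=18372
Step 3: ceil(18372/55)=335

335


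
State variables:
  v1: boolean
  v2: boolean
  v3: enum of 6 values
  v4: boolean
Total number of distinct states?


State space = product of domain sizes of all variables.
Domain sizes:
  v1 (boolean): 2
  v2 (boolean): 2
  v3 (enum of 6 values): 6
  v4 (boolean): 2
Product = 2 * 2 * 6 * 2 = 48

48


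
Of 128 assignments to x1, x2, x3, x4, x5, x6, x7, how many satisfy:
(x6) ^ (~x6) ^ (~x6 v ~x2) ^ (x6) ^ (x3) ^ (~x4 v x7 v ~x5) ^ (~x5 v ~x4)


CNF with 7 clauses over 7 vars (128 assignments).
An assignment satisfies CNF iff every clause has >=1 true literal.
Check each row (bits = x1,x2,x3,x4,x5,x6,x7; clause T/F shown):
  row 0 [0000000]: clauses=FTTFFTT -> 0
  row 1 [0000001]: clauses=FTTFFTT -> 0
  row 2 [0000010]: clauses=TFTTFTT -> 0
  row 3 [0000011]: clauses=TFTTFTT -> 0
  row 4 [0000100]: clauses=FTTFFTT -> 0
  (every remaining row is evaluated the same way; all 128 results are listed next)
Full result column, 8 rows per line (x1,x2,x3,x4 fixed per line; x5,x6,x7 runs 000..111 left to right):
  rows 0-7 [x1,x2,x3,x4=0000]: 00000000  (ones: 0)
  rows 8-15 [x1,x2,x3,x4=0001]: 00000000  (ones: 0)
  rows 16-23 [x1,x2,x3,x4=0010]: 00000000  (ones: 0)
  rows 24-31 [x1,x2,x3,x4=0011]: 00000000  (ones: 0)
  rows 32-39 [x1,x2,x3,x4=0100]: 00000000  (ones: 0)
  rows 40-47 [x1,x2,x3,x4=0101]: 00000000  (ones: 0)
  rows 48-55 [x1,x2,x3,x4=0110]: 00000000  (ones: 0)
  rows 56-63 [x1,x2,x3,x4=0111]: 00000000  (ones: 0)
  rows 64-71 [x1,x2,x3,x4=1000]: 00000000  (ones: 0)
  rows 72-79 [x1,x2,x3,x4=1001]: 00000000  (ones: 0)
  rows 80-87 [x1,x2,x3,x4=1010]: 00000000  (ones: 0)
  rows 88-95 [x1,x2,x3,x4=1011]: 00000000  (ones: 0)
  rows 96-103 [x1,x2,x3,x4=1100]: 00000000  (ones: 0)
  rows 104-111 [x1,x2,x3,x4=1101]: 00000000  (ones: 0)
  rows 112-119 [x1,x2,x3,x4=1110]: 00000000  (ones: 0)
  rows 120-127 [x1,x2,x3,x4=1111]: 00000000  (ones: 0)
Satisfying assignments = 0+0+0+0+0+0+0+0+0+0+0+0+0+0+0+0 = 0

0


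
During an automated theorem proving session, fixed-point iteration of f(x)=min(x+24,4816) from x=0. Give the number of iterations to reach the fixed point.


Step 1: x=0, cap=4816, increment=24
Step 2: x grows by 24 each step until capped at 4816; fixed point is x=4816
Step 3: iterations = ceil(4816/24) = 201

201


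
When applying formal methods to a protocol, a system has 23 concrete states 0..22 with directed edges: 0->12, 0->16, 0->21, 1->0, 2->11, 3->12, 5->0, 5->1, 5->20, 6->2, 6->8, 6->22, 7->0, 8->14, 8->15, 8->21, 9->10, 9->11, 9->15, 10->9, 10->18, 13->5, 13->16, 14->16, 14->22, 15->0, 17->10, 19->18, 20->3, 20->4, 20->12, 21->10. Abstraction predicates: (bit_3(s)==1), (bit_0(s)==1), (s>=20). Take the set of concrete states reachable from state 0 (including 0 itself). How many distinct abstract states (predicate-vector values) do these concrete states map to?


BFS from 0:
Concrete reachable: {0, 9, 10, 11, 12, 15, 16, 18, 21}
Abstract via predicates (bit_3(s)==1), (bit_0(s)==1), (s>=20):
  (0,0,0) <- {0, 16, 18}
  (0,1,1) <- {21}
  (1,0,0) <- {10, 12}
  (1,1,0) <- {9, 11, 15}
Distinct abstract states = 4

4


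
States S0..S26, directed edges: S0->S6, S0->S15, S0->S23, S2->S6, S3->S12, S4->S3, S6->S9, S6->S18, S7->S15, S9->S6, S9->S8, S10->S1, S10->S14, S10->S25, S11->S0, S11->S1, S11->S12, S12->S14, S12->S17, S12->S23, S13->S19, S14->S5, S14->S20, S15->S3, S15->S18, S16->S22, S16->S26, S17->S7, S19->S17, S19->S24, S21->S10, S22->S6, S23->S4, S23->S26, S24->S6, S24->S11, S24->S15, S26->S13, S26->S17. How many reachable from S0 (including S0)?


BFS from S0:
  layer 0: {S0}
  layer 1: {S6, S15, S23}
  layer 2: {S3, S4, S9, S18, S26}
  layer 3: {S8, S12, S13, S17}
  layer 4: {S7, S14, S19}
  layer 5: {S5, S20, S24}
  layer 6: {S11}
  layer 7: {S1}
Reachable set: {S0, S1, S3, S4, S5, S6, S7, S8, S9, S11, S12, S13, S14, S15, S17, S18, S19, S20, S23, S24, S26}
Count = 21

21


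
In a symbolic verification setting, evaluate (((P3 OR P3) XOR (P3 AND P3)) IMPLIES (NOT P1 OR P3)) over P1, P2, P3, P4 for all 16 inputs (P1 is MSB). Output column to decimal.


Formula: (((P3 OR P3) XOR (P3 AND P3)) IMPLIES (NOT P1 OR P3)) over P1, P2, P3, P4 (16 rows)
Evaluate each row (bits = P1,P2,P3,P4, MSB first):
  row 0 [0000]: (((0 OR 0) XOR (0 AND 0)) IMPLIES (NOT 0 OR 0)) -> 1
  row 1 [0001]: (((0 OR 0) XOR (0 AND 0)) IMPLIES (NOT 0 OR 0)) -> 1
  row 2 [0010]: (((1 OR 1) XOR (1 AND 1)) IMPLIES (NOT 0 OR 1)) -> 1
  row 3 [0011]: (((1 OR 1) XOR (1 AND 1)) IMPLIES (NOT 0 OR 1)) -> 1
  row 4 [0100]: (((0 OR 0) XOR (0 AND 0)) IMPLIES (NOT 0 OR 0)) -> 1
  row 5 [0101]: (((0 OR 0) XOR (0 AND 0)) IMPLIES (NOT 0 OR 0)) -> 1
  row 6 [0110]: (((1 OR 1) XOR (1 AND 1)) IMPLIES (NOT 0 OR 1)) -> 1
  row 7 [0111]: (((1 OR 1) XOR (1 AND 1)) IMPLIES (NOT 0 OR 1)) -> 1
  row 8 [1000]: (((0 OR 0) XOR (0 AND 0)) IMPLIES (NOT 1 OR 0)) -> 1
  row 9 [1001]: (((0 OR 0) XOR (0 AND 0)) IMPLIES (NOT 1 OR 0)) -> 1
  row 10 [1010]: (((1 OR 1) XOR (1 AND 1)) IMPLIES (NOT 1 OR 1)) -> 1
  row 11 [1011]: (((1 OR 1) XOR (1 AND 1)) IMPLIES (NOT 1 OR 1)) -> 1
  row 12 [1100]: (((0 OR 0) XOR (0 AND 0)) IMPLIES (NOT 1 OR 0)) -> 1
  row 13 [1101]: (((0 OR 0) XOR (0 AND 0)) IMPLIES (NOT 1 OR 0)) -> 1
  row 14 [1110]: (((1 OR 1) XOR (1 AND 1)) IMPLIES (NOT 1 OR 1)) -> 1
  row 15 [1111]: (((1 OR 1) XOR (1 AND 1)) IMPLIES (NOT 1 OR 1)) -> 1
Full result column, 4 rows per line (P1,P2 fixed per line; P3,P4 runs 00..11 left to right):
  rows 0-3 [P1,P2=00]: 1111  = hex F
  rows 4-7 [P1,P2=01]: 1111  = hex F
  rows 8-11 [P1,P2=10]: 1111  = hex F
  rows 12-15 [P1,P2=11]: 1111  = hex F
Output column (row 0 .. row 15) = 1111111111111111
Output column grouped in 4s = 1111 1111 1111 1111 = 0xFFFF
Convert to decimal digit by digit (value = value*16 + digit):
  F -> 15
  15*16 + 15 (F) = 255
  255*16 + 15 (F) = 4095
  4095*16 + 15 (F) = 65535
Decimal = 65535

65535


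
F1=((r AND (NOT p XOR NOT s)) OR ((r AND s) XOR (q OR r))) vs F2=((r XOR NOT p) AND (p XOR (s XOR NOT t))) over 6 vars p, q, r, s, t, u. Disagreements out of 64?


F1 = ((r AND (NOT p XOR NOT s)) OR ((r AND s) XOR (q OR r)))
F2 = ((r XOR NOT p) AND (p XOR (s XOR NOT t)))
Evaluate both on each of 64 rows (bits = p,q,r,s,t,u):
  row 0 [000000]: F1=0 F2=1 (differ) -> 1
  row 1 [000001]: F1=0 F2=1 (differ) -> 1
  row 2 [000010]: F1=0 F2=0 -> 0
  row 3 [000011]: F1=0 F2=0 -> 0
  row 4 [000100]: F1=0 F2=0 -> 0
  (every remaining row is evaluated the same way; all 64 results are listed next)
Full result column, 8 rows per line (p,q,r fixed per line; s,t,u runs 000..111 left to right):
  rows 0-7 [p,q,r=000]: 11000011  (ones: 4)
  rows 8-15 [p,q,r=001]: 11111111  (ones: 8)
  rows 16-23 [p,q,r=010]: 00111100  (ones: 4)
  rows 24-31 [p,q,r=011]: 11111111  (ones: 8)
  rows 32-39 [p,q,r=100]: 00000000  (ones: 0)
  rows 40-47 [p,q,r=101]: 11001100  (ones: 4)
  rows 48-55 [p,q,r=110]: 11111111  (ones: 8)
  rows 56-63 [p,q,r=111]: 11001100  (ones: 4)
Disagreements = 4+8+4+8+0+4+8+4 = 40

40


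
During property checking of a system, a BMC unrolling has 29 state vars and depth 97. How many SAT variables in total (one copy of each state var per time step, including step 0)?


BMC unrolls to depth k, creating one copy of each state var for steps 0..k.
Step count = 97 + 1 = 98 (steps 0 through 97)
Vars per step = 29
Total = 29 * 98 = 2842

2842


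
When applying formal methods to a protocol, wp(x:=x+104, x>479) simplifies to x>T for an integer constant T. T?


Formula: wp(x:=E, P) = P[E/x] (substitute E for x in postcondition)
Step 1: Postcondition: x>479
Step 2: Substitute x+104 for x: x+104>479
Step 3: Solve for x: x > 479-104 = 375

375


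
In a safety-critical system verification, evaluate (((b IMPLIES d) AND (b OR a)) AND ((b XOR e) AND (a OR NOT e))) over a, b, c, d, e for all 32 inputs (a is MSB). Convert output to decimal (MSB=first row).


Formula: (((b IMPLIES d) AND (b OR a)) AND ((b XOR e) AND (a OR NOT e))) over a, b, c, d, e (32 rows)
Evaluate each row (bits = a,b,c,d,e, MSB first):
  row 0 [00000]: (((0 IMPLIES 0) AND (0 OR 0)) AND ((0 XOR 0) AND (0 OR NOT 0))) -> 0
  row 1 [00001]: (((0 IMPLIES 0) AND (0 OR 0)) AND ((0 XOR 1) AND (0 OR NOT 1))) -> 0
  row 2 [00010]: (((0 IMPLIES 1) AND (0 OR 0)) AND ((0 XOR 0) AND (0 OR NOT 0))) -> 0
  row 3 [00011]: (((0 IMPLIES 1) AND (0 OR 0)) AND ((0 XOR 1) AND (0 OR NOT 1))) -> 0
  row 4 [00100]: (((0 IMPLIES 0) AND (0 OR 0)) AND ((0 XOR 0) AND (0 OR NOT 0))) -> 0
  row 5 [00101]: (((0 IMPLIES 0) AND (0 OR 0)) AND ((0 XOR 1) AND (0 OR NOT 1))) -> 0
  row 6 [00110]: (((0 IMPLIES 1) AND (0 OR 0)) AND ((0 XOR 0) AND (0 OR NOT 0))) -> 0
  row 7 [00111]: (((0 IMPLIES 1) AND (0 OR 0)) AND ((0 XOR 1) AND (0 OR NOT 1))) -> 0
  row 8 [01000]: (((1 IMPLIES 0) AND (1 OR 0)) AND ((1 XOR 0) AND (0 OR NOT 0))) -> 0
  row 9 [01001]: (((1 IMPLIES 0) AND (1 OR 0)) AND ((1 XOR 1) AND (0 OR NOT 1))) -> 0
  row 10 [01010]: (((1 IMPLIES 1) AND (1 OR 0)) AND ((1 XOR 0) AND (0 OR NOT 0))) -> 1
  row 11 [01011]: (((1 IMPLIES 1) AND (1 OR 0)) AND ((1 XOR 1) AND (0 OR NOT 1))) -> 0
  row 12 [01100]: (((1 IMPLIES 0) AND (1 OR 0)) AND ((1 XOR 0) AND (0 OR NOT 0))) -> 0
  row 13 [01101]: (((1 IMPLIES 0) AND (1 OR 0)) AND ((1 XOR 1) AND (0 OR NOT 1))) -> 0
  row 14 [01110]: (((1 IMPLIES 1) AND (1 OR 0)) AND ((1 XOR 0) AND (0 OR NOT 0))) -> 1
  row 15 [01111]: (((1 IMPLIES 1) AND (1 OR 0)) AND ((1 XOR 1) AND (0 OR NOT 1))) -> 0
  row 16 [10000]: (((0 IMPLIES 0) AND (0 OR 1)) AND ((0 XOR 0) AND (1 OR NOT 0))) -> 0
  row 17 [10001]: (((0 IMPLIES 0) AND (0 OR 1)) AND ((0 XOR 1) AND (1 OR NOT 1))) -> 1
  row 18 [10010]: (((0 IMPLIES 1) AND (0 OR 1)) AND ((0 XOR 0) AND (1 OR NOT 0))) -> 0
  row 19 [10011]: (((0 IMPLIES 1) AND (0 OR 1)) AND ((0 XOR 1) AND (1 OR NOT 1))) -> 1
  row 20 [10100]: (((0 IMPLIES 0) AND (0 OR 1)) AND ((0 XOR 0) AND (1 OR NOT 0))) -> 0
  row 21 [10101]: (((0 IMPLIES 0) AND (0 OR 1)) AND ((0 XOR 1) AND (1 OR NOT 1))) -> 1
  row 22 [10110]: (((0 IMPLIES 1) AND (0 OR 1)) AND ((0 XOR 0) AND (1 OR NOT 0))) -> 0
  row 23 [10111]: (((0 IMPLIES 1) AND (0 OR 1)) AND ((0 XOR 1) AND (1 OR NOT 1))) -> 1
  row 24 [11000]: (((1 IMPLIES 0) AND (1 OR 1)) AND ((1 XOR 0) AND (1 OR NOT 0))) -> 0
  row 25 [11001]: (((1 IMPLIES 0) AND (1 OR 1)) AND ((1 XOR 1) AND (1 OR NOT 1))) -> 0
  row 26 [11010]: (((1 IMPLIES 1) AND (1 OR 1)) AND ((1 XOR 0) AND (1 OR NOT 0))) -> 1
  row 27 [11011]: (((1 IMPLIES 1) AND (1 OR 1)) AND ((1 XOR 1) AND (1 OR NOT 1))) -> 0
  row 28 [11100]: (((1 IMPLIES 0) AND (1 OR 1)) AND ((1 XOR 0) AND (1 OR NOT 0))) -> 0
  row 29 [11101]: (((1 IMPLIES 0) AND (1 OR 1)) AND ((1 XOR 1) AND (1 OR NOT 1))) -> 0
  row 30 [11110]: (((1 IMPLIES 1) AND (1 OR 1)) AND ((1 XOR 0) AND (1 OR NOT 0))) -> 1
  row 31 [11111]: (((1 IMPLIES 1) AND (1 OR 1)) AND ((1 XOR 1) AND (1 OR NOT 1))) -> 0
Full result column, 4 rows per line (a,b,c fixed per line; d,e runs 00..11 left to right):
  rows 0-3 [a,b,c=000]: 0000  = hex 0
  rows 4-7 [a,b,c=001]: 0000  = hex 0
  rows 8-11 [a,b,c=010]: 0010  = hex 2
  rows 12-15 [a,b,c=011]: 0010  = hex 2
  rows 16-19 [a,b,c=100]: 0101  = hex 5
  rows 20-23 [a,b,c=101]: 0101  = hex 5
  rows 24-27 [a,b,c=110]: 0010  = hex 2
  rows 28-31 [a,b,c=111]: 0010  = hex 2
Output column (row 0 .. row 31) = 00000000001000100101010100100010
Output column grouped in 4s = 0000 0000 0010 0010 0101 0101 0010 0010 = 0x00225522
Convert to decimal digit by digit (value = value*16 + digit):
  0 -> 0
  0*16 + 0 = 0
  0*16 + 2 = 2
  2*16 + 2 = 34
  34*16 + 5 = 549
  549*16 + 5 = 8789
  8789*16 + 2 = 140626
  140626*16 + 2 = 2250018
Decimal = 2250018

2250018


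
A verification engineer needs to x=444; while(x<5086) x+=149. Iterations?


Step 1: x goes from 444 toward 5086 by 149; the body runs while x<5086, so iterations = ceil((bound-start)/step)
Step 2: Distance=4642
Step 3: ceil(4642/149)=32

32


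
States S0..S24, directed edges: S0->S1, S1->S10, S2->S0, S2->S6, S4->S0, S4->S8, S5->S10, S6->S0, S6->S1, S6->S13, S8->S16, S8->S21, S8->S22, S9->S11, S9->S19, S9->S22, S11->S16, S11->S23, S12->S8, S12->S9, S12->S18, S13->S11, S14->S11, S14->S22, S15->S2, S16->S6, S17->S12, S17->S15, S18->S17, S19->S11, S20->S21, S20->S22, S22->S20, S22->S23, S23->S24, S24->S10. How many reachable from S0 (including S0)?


BFS from S0:
  layer 0: {S0}
  layer 1: {S1}
  layer 2: {S10}
Reachable set: {S0, S1, S10}
Count = 3

3


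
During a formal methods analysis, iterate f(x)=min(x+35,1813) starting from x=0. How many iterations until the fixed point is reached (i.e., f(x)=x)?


Step 1: x=0, cap=1813, increment=35
Step 2: x grows by 35 each step until capped at 1813; fixed point is x=1813
Step 3: iterations = ceil(1813/35) = 52

52


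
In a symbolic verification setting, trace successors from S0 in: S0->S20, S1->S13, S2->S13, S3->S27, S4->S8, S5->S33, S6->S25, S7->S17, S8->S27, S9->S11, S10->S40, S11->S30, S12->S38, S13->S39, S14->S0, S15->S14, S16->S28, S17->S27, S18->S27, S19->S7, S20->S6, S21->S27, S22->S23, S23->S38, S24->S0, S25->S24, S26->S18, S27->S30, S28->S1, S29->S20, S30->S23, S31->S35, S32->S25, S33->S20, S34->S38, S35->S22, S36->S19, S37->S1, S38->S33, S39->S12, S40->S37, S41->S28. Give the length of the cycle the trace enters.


Trace from S0 until a state repeats:
  S0 -> S20 -> S6 -> S25 -> S24 -> S0
S0 first seen at step 0, revisited at step 5.
Cycle length = 5 - 0 = 5

5


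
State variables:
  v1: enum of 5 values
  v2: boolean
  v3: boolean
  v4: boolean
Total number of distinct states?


State space = product of domain sizes of all variables.
Domain sizes:
  v1 (enum of 5 values): 5
  v2 (boolean): 2
  v3 (boolean): 2
  v4 (boolean): 2
Product = 5 * 2 * 2 * 2 = 40

40


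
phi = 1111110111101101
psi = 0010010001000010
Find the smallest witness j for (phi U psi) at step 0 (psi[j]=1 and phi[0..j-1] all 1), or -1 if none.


(phi U psi) at 0: need smallest j with psi[j]=1 and phi[i]=1 for all i in [0,j).
Scan from step 0:
  step 0: phi=1, psi=0 -> continue
  step 1: phi=1, psi=0 -> continue
  step 2: psi=1 and phi held for [0,2) -> witness found
Witness step = 2

2


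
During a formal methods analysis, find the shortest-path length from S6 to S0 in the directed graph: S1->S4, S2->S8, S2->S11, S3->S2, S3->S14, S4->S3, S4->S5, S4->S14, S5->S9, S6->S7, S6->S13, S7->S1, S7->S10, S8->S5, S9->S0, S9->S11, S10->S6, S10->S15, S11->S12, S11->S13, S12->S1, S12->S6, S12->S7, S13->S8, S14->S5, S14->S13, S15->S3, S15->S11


BFS layer-by-layer from S6:
  dist 0: {S6}
  dist 1: {S7, S13}
  dist 2: {S1, S8, S10}
  dist 3: {S4, S5, S15}
  dist 4: {S3, S9, S11, S14}
  dist 5: {S0, S2, S12}
  -> S0 reached at distance 5
Shortest path length = 5

5


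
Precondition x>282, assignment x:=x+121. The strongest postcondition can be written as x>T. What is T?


Formula: sp(P, x:=E) = exists old_x. (x = E[old_x/x]) AND P[old_x/x] (old_x is the value of x before the assignment; eliminate old_x by solving x = E[old_x/x] for old_x)
Step 1: Precondition P: x>282, i.e. old_x > 282
Step 2: Assignment gives x = old_x + 121, so old_x = x - 121
Step 3: Substitute into P: x - 121 > 282
Step 4: Simplify: x > 282+121 = 403

403


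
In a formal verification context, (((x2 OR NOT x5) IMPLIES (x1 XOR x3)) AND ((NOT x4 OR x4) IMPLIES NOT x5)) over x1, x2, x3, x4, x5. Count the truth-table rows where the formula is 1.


Formula: (((x2 OR NOT x5) IMPLIES (x1 XOR x3)) AND ((NOT x4 OR x4) IMPLIES NOT x5)) over 5 vars (32 rows)
Evaluate each row (x1, x2, x3, x4, x5 as bits, MSB first):
  row 0 [00000]: (((0 OR NOT 0) IMPLIES (0 XOR 0)) AND ((NOT 0 OR 0) IMPLIES NOT 0)) -> 0
  row 1 [00001]: (((0 OR NOT 1) IMPLIES (0 XOR 0)) AND ((NOT 0 OR 0) IMPLIES NOT 1)) -> 0
  row 2 [00010]: (((0 OR NOT 0) IMPLIES (0 XOR 0)) AND ((NOT 1 OR 1) IMPLIES NOT 0)) -> 0
  row 3 [00011]: (((0 OR NOT 1) IMPLIES (0 XOR 0)) AND ((NOT 1 OR 1) IMPLIES NOT 1)) -> 0
  row 4 [00100]: (((0 OR NOT 0) IMPLIES (0 XOR 1)) AND ((NOT 0 OR 0) IMPLIES NOT 0)) -> 1
  row 5 [00101]: (((0 OR NOT 1) IMPLIES (0 XOR 1)) AND ((NOT 0 OR 0) IMPLIES NOT 1)) -> 0
  row 6 [00110]: (((0 OR NOT 0) IMPLIES (0 XOR 1)) AND ((NOT 1 OR 1) IMPLIES NOT 0)) -> 1
  row 7 [00111]: (((0 OR NOT 1) IMPLIES (0 XOR 1)) AND ((NOT 1 OR 1) IMPLIES NOT 1)) -> 0
  row 8 [01000]: (((1 OR NOT 0) IMPLIES (0 XOR 0)) AND ((NOT 0 OR 0) IMPLIES NOT 0)) -> 0
  row 9 [01001]: (((1 OR NOT 1) IMPLIES (0 XOR 0)) AND ((NOT 0 OR 0) IMPLIES NOT 1)) -> 0
  row 10 [01010]: (((1 OR NOT 0) IMPLIES (0 XOR 0)) AND ((NOT 1 OR 1) IMPLIES NOT 0)) -> 0
  row 11 [01011]: (((1 OR NOT 1) IMPLIES (0 XOR 0)) AND ((NOT 1 OR 1) IMPLIES NOT 1)) -> 0
  row 12 [01100]: (((1 OR NOT 0) IMPLIES (0 XOR 1)) AND ((NOT 0 OR 0) IMPLIES NOT 0)) -> 1
  row 13 [01101]: (((1 OR NOT 1) IMPLIES (0 XOR 1)) AND ((NOT 0 OR 0) IMPLIES NOT 1)) -> 0
  row 14 [01110]: (((1 OR NOT 0) IMPLIES (0 XOR 1)) AND ((NOT 1 OR 1) IMPLIES NOT 0)) -> 1
  row 15 [01111]: (((1 OR NOT 1) IMPLIES (0 XOR 1)) AND ((NOT 1 OR 1) IMPLIES NOT 1)) -> 0
  row 16 [10000]: (((0 OR NOT 0) IMPLIES (1 XOR 0)) AND ((NOT 0 OR 0) IMPLIES NOT 0)) -> 1
  row 17 [10001]: (((0 OR NOT 1) IMPLIES (1 XOR 0)) AND ((NOT 0 OR 0) IMPLIES NOT 1)) -> 0
  row 18 [10010]: (((0 OR NOT 0) IMPLIES (1 XOR 0)) AND ((NOT 1 OR 1) IMPLIES NOT 0)) -> 1
  row 19 [10011]: (((0 OR NOT 1) IMPLIES (1 XOR 0)) AND ((NOT 1 OR 1) IMPLIES NOT 1)) -> 0
  row 20 [10100]: (((0 OR NOT 0) IMPLIES (1 XOR 1)) AND ((NOT 0 OR 0) IMPLIES NOT 0)) -> 0
  row 21 [10101]: (((0 OR NOT 1) IMPLIES (1 XOR 1)) AND ((NOT 0 OR 0) IMPLIES NOT 1)) -> 0
  row 22 [10110]: (((0 OR NOT 0) IMPLIES (1 XOR 1)) AND ((NOT 1 OR 1) IMPLIES NOT 0)) -> 0
  row 23 [10111]: (((0 OR NOT 1) IMPLIES (1 XOR 1)) AND ((NOT 1 OR 1) IMPLIES NOT 1)) -> 0
  row 24 [11000]: (((1 OR NOT 0) IMPLIES (1 XOR 0)) AND ((NOT 0 OR 0) IMPLIES NOT 0)) -> 1
  row 25 [11001]: (((1 OR NOT 1) IMPLIES (1 XOR 0)) AND ((NOT 0 OR 0) IMPLIES NOT 1)) -> 0
  row 26 [11010]: (((1 OR NOT 0) IMPLIES (1 XOR 0)) AND ((NOT 1 OR 1) IMPLIES NOT 0)) -> 1
  row 27 [11011]: (((1 OR NOT 1) IMPLIES (1 XOR 0)) AND ((NOT 1 OR 1) IMPLIES NOT 1)) -> 0
  row 28 [11100]: (((1 OR NOT 0) IMPLIES (1 XOR 1)) AND ((NOT 0 OR 0) IMPLIES NOT 0)) -> 0
  row 29 [11101]: (((1 OR NOT 1) IMPLIES (1 XOR 1)) AND ((NOT 0 OR 0) IMPLIES NOT 1)) -> 0
  row 30 [11110]: (((1 OR NOT 0) IMPLIES (1 XOR 1)) AND ((NOT 1 OR 1) IMPLIES NOT 0)) -> 0
  row 31 [11111]: (((1 OR NOT 1) IMPLIES (1 XOR 1)) AND ((NOT 1 OR 1) IMPLIES NOT 1)) -> 0
Full result column, 8 rows per line (x1,x2 fixed per line; x3,x4,x5 runs 000..111 left to right):
  rows 0-7 [x1,x2=00]: 00001010  (ones: 2)
  rows 8-15 [x1,x2=01]: 00001010  (ones: 2)
  rows 16-23 [x1,x2=10]: 10100000  (ones: 2)
  rows 24-31 [x1,x2=11]: 10100000  (ones: 2)
Count of 1-rows = 2+2+2+2 = 8

8


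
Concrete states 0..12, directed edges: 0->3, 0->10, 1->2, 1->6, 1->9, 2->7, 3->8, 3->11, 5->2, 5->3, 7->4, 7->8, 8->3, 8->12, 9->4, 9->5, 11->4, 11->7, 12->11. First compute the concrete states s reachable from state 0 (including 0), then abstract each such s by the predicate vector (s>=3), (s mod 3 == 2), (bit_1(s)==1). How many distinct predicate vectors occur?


BFS from 0:
Concrete reachable: {0, 3, 4, 7, 8, 10, 11, 12}
Abstract via predicates (s>=3), (s mod 3 == 2), (bit_1(s)==1):
  (0,0,0) <- {0}
  (1,0,0) <- {4, 12}
  (1,0,1) <- {3, 7, 10}
  (1,1,0) <- {8}
  (1,1,1) <- {11}
Distinct abstract states = 5

5


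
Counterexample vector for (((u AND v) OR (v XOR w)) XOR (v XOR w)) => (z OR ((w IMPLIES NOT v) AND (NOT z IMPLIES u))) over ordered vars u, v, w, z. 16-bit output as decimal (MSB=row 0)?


F1 = (((u AND v) OR (v XOR w)) XOR (v XOR w))
F2 = (z OR ((w IMPLIES NOT v) AND (NOT z IMPLIES u)))
Counterexample to F1=>F2 is where F1=1 and F2=0.
Evaluate each row (bits = u,v,w,z, MSB first):
  row 0 [0000]: F1=0 F2=0 -> F1&~F2 -> 0
  row 1 [0001]: F1=0 F2=1 -> F1&~F2 -> 0
  row 2 [0010]: F1=0 F2=0 -> F1&~F2 -> 0
  row 3 [0011]: F1=0 F2=1 -> F1&~F2 -> 0
  row 4 [0100]: F1=0 F2=0 -> F1&~F2 -> 0
  row 5 [0101]: F1=0 F2=1 -> F1&~F2 -> 0
  row 6 [0110]: F1=0 F2=0 -> F1&~F2 -> 0
  row 7 [0111]: F1=0 F2=1 -> F1&~F2 -> 0
  row 8 [1000]: F1=0 F2=1 -> F1&~F2 -> 0
  row 9 [1001]: F1=0 F2=1 -> F1&~F2 -> 0
  row 10 [1010]: F1=0 F2=1 -> F1&~F2 -> 0
  row 11 [1011]: F1=0 F2=1 -> F1&~F2 -> 0
  row 12 [1100]: F1=0 F2=1 -> F1&~F2 -> 0
  row 13 [1101]: F1=0 F2=1 -> F1&~F2 -> 0
  row 14 [1110]: F1=1 F2=0 -> F1&~F2 -> 1
  row 15 [1111]: F1=1 F2=1 -> F1&~F2 -> 0
Full result column, 4 rows per line (u,v fixed per line; w,z runs 00..11 left to right):
  rows 0-3 [u,v=00]: 0000  = hex 0
  rows 4-7 [u,v=01]: 0000  = hex 0
  rows 8-11 [u,v=10]: 0000  = hex 0
  rows 12-15 [u,v=11]: 0010  = hex 2
Counterexample vector (row 0 .. row 15) = 0000000000000010
Output column grouped in 4s = 0000 0000 0000 0010 = 0x0002
Convert to decimal digit by digit (value = value*16 + digit):
  0 -> 0
  0*16 + 0 = 0
  0*16 + 0 = 0
  0*16 + 2 = 2
Decimal = 2

2


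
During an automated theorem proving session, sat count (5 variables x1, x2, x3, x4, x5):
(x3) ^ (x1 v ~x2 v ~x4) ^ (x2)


CNF with 3 clauses over 5 vars (32 assignments).
An assignment satisfies CNF iff every clause has >=1 true literal.
Check each row (bits = x1,x2,x3,x4,x5; clause T/F shown):
  row 0 [00000]: clauses=FTF -> 0
  row 1 [00001]: clauses=FTF -> 0
  row 2 [00010]: clauses=FTF -> 0
  row 3 [00011]: clauses=FTF -> 0
  row 4 [00100]: clauses=TTF -> 0
  row 5 [00101]: clauses=TTF -> 0
  row 6 [00110]: clauses=TTF -> 0
  row 7 [00111]: clauses=TTF -> 0
  row 8 [01000]: clauses=FTT -> 0
  row 9 [01001]: clauses=FTT -> 0
  row 10 [01010]: clauses=FFT -> 0
  row 11 [01011]: clauses=FFT -> 0
  row 12 [01100]: clauses=TTT -> 1
  row 13 [01101]: clauses=TTT -> 1
  row 14 [01110]: clauses=TFT -> 0
  row 15 [01111]: clauses=TFT -> 0
  row 16 [10000]: clauses=FTF -> 0
  row 17 [10001]: clauses=FTF -> 0
  row 18 [10010]: clauses=FTF -> 0
  row 19 [10011]: clauses=FTF -> 0
  row 20 [10100]: clauses=TTF -> 0
  row 21 [10101]: clauses=TTF -> 0
  row 22 [10110]: clauses=TTF -> 0
  row 23 [10111]: clauses=TTF -> 0
  row 24 [11000]: clauses=FTT -> 0
  row 25 [11001]: clauses=FTT -> 0
  row 26 [11010]: clauses=FTT -> 0
  row 27 [11011]: clauses=FTT -> 0
  row 28 [11100]: clauses=TTT -> 1
  row 29 [11101]: clauses=TTT -> 1
  row 30 [11110]: clauses=TTT -> 1
  row 31 [11111]: clauses=TTT -> 1
Full result column, 8 rows per line (x1,x2 fixed per line; x3,x4,x5 runs 000..111 left to right):
  rows 0-7 [x1,x2=00]: 00000000  (ones: 0)
  rows 8-15 [x1,x2=01]: 00001100  (ones: 2)
  rows 16-23 [x1,x2=10]: 00000000  (ones: 0)
  rows 24-31 [x1,x2=11]: 00001111  (ones: 4)
Satisfying assignments = 0+2+0+4 = 6

6


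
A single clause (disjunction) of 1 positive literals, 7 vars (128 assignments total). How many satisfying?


Step 1: Total=2^7=128
Step 2: Unsat when all 1 false: 2^6=64
Step 3: Sat=128-64=64

64


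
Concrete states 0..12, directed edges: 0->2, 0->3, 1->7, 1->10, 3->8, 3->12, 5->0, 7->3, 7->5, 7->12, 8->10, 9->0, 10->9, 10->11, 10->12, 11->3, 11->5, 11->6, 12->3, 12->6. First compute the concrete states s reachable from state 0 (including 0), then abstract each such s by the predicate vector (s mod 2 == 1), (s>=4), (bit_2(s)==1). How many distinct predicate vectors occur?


BFS from 0:
Concrete reachable: {0, 2, 3, 5, 6, 8, 9, 10, 11, 12}
Abstract via predicates (s mod 2 == 1), (s>=4), (bit_2(s)==1):
  (0,0,0) <- {0, 2}
  (0,1,0) <- {8, 10}
  (0,1,1) <- {6, 12}
  (1,0,0) <- {3}
  (1,1,0) <- {9, 11}
  (1,1,1) <- {5}
Distinct abstract states = 6

6


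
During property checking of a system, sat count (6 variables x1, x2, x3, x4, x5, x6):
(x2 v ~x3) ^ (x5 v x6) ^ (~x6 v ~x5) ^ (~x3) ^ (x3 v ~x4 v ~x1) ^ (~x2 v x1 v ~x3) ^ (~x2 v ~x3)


CNF with 7 clauses over 6 vars (64 assignments).
An assignment satisfies CNF iff every clause has >=1 true literal.
Check each row (bits = x1,x2,x3,x4,x5,x6; clause T/F shown):
  row 0 [000000]: clauses=TFTTTTT -> 0
  row 1 [000001]: clauses=TTTTTTT -> 1
  row 2 [000010]: clauses=TTTTTTT -> 1
  row 3 [000011]: clauses=TTFTTTT -> 0
  row 4 [000100]: clauses=TFTTTTT -> 0
  (every remaining row is evaluated the same way; all 64 results are listed next)
Full result column, 8 rows per line (x1,x2,x3 fixed per line; x4,x5,x6 runs 000..111 left to right):
  rows 0-7 [x1,x2,x3=000]: 01100110  (ones: 4)
  rows 8-15 [x1,x2,x3=001]: 00000000  (ones: 0)
  rows 16-23 [x1,x2,x3=010]: 01100110  (ones: 4)
  rows 24-31 [x1,x2,x3=011]: 00000000  (ones: 0)
  rows 32-39 [x1,x2,x3=100]: 01100000  (ones: 2)
  rows 40-47 [x1,x2,x3=101]: 00000000  (ones: 0)
  rows 48-55 [x1,x2,x3=110]: 01100000  (ones: 2)
  rows 56-63 [x1,x2,x3=111]: 00000000  (ones: 0)
Satisfying assignments = 4+0+4+0+2+0+2+0 = 12

12


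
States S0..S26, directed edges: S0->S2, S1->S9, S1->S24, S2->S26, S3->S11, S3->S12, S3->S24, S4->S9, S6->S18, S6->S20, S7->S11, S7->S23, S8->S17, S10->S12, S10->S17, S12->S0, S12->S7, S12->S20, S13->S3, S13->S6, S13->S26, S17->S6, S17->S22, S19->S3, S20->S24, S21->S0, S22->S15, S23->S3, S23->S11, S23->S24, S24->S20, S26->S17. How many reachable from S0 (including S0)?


BFS from S0:
  layer 0: {S0}
  layer 1: {S2}
  layer 2: {S26}
  layer 3: {S17}
  layer 4: {S6, S22}
  layer 5: {S15, S18, S20}
  layer 6: {S24}
Reachable set: {S0, S2, S6, S15, S17, S18, S20, S22, S24, S26}
Count = 10

10


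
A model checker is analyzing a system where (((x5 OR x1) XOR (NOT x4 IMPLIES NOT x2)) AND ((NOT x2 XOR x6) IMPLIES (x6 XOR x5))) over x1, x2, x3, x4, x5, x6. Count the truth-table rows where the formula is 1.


Formula: (((x5 OR x1) XOR (NOT x4 IMPLIES NOT x2)) AND ((NOT x2 XOR x6) IMPLIES (x6 XOR x5))) over 6 vars (64 rows)
Evaluate each row (x1, x2, x3, x4, x5, x6 as bits, MSB first):
  row 0 [000000]: (((0 OR 0) XOR (NOT 0 IMPLIES NOT 0)) AND ((NOT 0 XOR 0) IMPLIES (0 XOR 0))) -> 0
  row 1 [000001]: (((0 OR 0) XOR (NOT 0 IMPLIES NOT 0)) AND ((NOT 0 XOR 1) IMPLIES (1 XOR 0))) -> 1
  row 2 [000010]: (((1 OR 0) XOR (NOT 0 IMPLIES NOT 0)) AND ((NOT 0 XOR 0) IMPLIES (0 XOR 1))) -> 0
  row 3 [000011]: (((1 OR 0) XOR (NOT 0 IMPLIES NOT 0)) AND ((NOT 0 XOR 1) IMPLIES (1 XOR 1))) -> 0
  row 4 [000100]: (((0 OR 0) XOR (NOT 1 IMPLIES NOT 0)) AND ((NOT 0 XOR 0) IMPLIES (0 XOR 0))) -> 0
  (every remaining row is evaluated the same way; all 64 results are listed next)
Full result column, 8 rows per line (x1,x2,x3 fixed per line; x4,x5,x6 runs 000..111 left to right):
  rows 0-7 [x1,x2,x3=000]: 01000100  (ones: 2)
  rows 8-15 [x1,x2,x3=001]: 01000100  (ones: 2)
  rows 16-23 [x1,x2,x3=010]: 00101100  (ones: 3)
  rows 24-31 [x1,x2,x3=011]: 00101100  (ones: 3)
  rows 32-39 [x1,x2,x3=100]: 00000000  (ones: 0)
  rows 40-47 [x1,x2,x3=101]: 00000000  (ones: 0)
  rows 48-55 [x1,x2,x3=110]: 11100000  (ones: 3)
  rows 56-63 [x1,x2,x3=111]: 11100000  (ones: 3)
Count of 1-rows = 2+2+3+3+0+0+3+3 = 16

16
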